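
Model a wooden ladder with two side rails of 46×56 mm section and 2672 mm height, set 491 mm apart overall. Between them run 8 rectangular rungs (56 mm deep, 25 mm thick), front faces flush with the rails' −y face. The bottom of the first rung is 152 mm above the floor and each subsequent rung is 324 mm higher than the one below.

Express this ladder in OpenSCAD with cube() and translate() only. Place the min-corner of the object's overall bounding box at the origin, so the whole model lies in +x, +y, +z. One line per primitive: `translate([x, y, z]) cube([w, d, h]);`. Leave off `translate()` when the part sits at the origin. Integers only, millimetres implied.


cube([46, 56, 2672]);
translate([445, 0, 0]) cube([46, 56, 2672]);
translate([46, 0, 152]) cube([399, 56, 25]);
translate([46, 0, 476]) cube([399, 56, 25]);
translate([46, 0, 800]) cube([399, 56, 25]);
translate([46, 0, 1124]) cube([399, 56, 25]);
translate([46, 0, 1448]) cube([399, 56, 25]);
translate([46, 0, 1772]) cube([399, 56, 25]);
translate([46, 0, 2096]) cube([399, 56, 25]);
translate([46, 0, 2420]) cube([399, 56, 25]);


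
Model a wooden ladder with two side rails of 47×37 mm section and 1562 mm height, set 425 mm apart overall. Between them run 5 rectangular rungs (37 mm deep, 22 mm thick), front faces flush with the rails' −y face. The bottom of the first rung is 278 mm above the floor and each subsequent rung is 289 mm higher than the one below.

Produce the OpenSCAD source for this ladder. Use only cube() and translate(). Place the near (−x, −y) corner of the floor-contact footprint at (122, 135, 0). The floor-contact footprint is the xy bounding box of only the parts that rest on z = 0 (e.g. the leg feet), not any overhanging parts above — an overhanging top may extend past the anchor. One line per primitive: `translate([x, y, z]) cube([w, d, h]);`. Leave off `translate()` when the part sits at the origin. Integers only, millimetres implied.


translate([122, 135, 0]) cube([47, 37, 1562]);
translate([500, 135, 0]) cube([47, 37, 1562]);
translate([169, 135, 278]) cube([331, 37, 22]);
translate([169, 135, 567]) cube([331, 37, 22]);
translate([169, 135, 856]) cube([331, 37, 22]);
translate([169, 135, 1145]) cube([331, 37, 22]);
translate([169, 135, 1434]) cube([331, 37, 22]);


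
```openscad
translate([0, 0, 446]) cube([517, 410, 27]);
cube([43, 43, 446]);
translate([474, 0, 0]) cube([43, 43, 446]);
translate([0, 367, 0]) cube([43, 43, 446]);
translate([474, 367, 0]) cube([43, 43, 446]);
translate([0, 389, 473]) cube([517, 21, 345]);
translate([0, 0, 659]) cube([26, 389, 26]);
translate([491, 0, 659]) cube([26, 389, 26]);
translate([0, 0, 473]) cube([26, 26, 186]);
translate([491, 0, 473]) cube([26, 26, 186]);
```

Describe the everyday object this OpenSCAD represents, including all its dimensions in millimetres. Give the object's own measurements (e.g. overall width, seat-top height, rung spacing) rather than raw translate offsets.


A chair. The seat is a 517×410×27 mm slab with its top at z = 473 mm, on four 43×43 mm corner legs (flush with the seat edges, standing on z = 0). A flat backrest 21 mm thick, 345 mm tall, spans the full seat width and rises from the seat top along its +y edge, rear face flush with the rear of the seat. Two armrests of 26×26 mm section run along each side from the seat's front edge to the front of the backrest, top faces 212 mm above the seat top and outer faces flush with the seat's x-edges; a 26×26 mm post under the front of each armrest stands on the seat at the front corner.


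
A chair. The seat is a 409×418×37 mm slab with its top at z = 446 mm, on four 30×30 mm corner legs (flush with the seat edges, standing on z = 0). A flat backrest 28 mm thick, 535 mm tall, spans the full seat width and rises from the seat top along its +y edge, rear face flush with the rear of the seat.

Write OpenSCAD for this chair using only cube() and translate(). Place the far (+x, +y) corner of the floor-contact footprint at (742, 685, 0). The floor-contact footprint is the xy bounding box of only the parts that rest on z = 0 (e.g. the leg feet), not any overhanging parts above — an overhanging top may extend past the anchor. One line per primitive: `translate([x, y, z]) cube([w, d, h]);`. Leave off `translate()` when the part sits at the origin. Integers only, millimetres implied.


translate([333, 267, 409]) cube([409, 418, 37]);
translate([333, 267, 0]) cube([30, 30, 409]);
translate([712, 267, 0]) cube([30, 30, 409]);
translate([333, 655, 0]) cube([30, 30, 409]);
translate([712, 655, 0]) cube([30, 30, 409]);
translate([333, 657, 446]) cube([409, 28, 535]);


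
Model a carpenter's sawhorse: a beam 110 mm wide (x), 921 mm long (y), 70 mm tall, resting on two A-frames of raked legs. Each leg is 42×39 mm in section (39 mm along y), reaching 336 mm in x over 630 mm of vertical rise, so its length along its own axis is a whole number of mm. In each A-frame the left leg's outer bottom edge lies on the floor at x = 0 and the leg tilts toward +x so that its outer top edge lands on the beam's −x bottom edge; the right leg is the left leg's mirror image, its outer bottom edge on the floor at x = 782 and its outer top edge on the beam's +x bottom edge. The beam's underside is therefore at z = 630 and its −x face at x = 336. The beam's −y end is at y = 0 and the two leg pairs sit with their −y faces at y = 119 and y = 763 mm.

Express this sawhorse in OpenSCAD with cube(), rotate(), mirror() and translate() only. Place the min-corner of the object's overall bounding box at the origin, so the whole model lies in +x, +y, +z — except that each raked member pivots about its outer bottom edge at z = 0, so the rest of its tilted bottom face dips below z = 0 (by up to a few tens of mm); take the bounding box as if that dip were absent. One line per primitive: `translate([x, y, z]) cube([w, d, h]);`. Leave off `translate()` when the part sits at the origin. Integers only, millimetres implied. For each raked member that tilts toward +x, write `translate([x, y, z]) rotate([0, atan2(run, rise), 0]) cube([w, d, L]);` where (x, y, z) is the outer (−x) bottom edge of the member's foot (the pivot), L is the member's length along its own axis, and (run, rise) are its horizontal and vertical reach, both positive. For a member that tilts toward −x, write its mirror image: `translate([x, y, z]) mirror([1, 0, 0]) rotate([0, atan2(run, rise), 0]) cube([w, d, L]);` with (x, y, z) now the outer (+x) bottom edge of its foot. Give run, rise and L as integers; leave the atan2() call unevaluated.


translate([336, 0, 630]) cube([110, 921, 70]);
translate([0, 119, 0]) rotate([0, atan2(336, 630), 0]) cube([42, 39, 714]);
translate([782, 119, 0]) mirror([1, 0, 0]) rotate([0, atan2(336, 630), 0]) cube([42, 39, 714]);
translate([0, 763, 0]) rotate([0, atan2(336, 630), 0]) cube([42, 39, 714]);
translate([782, 763, 0]) mirror([1, 0, 0]) rotate([0, atan2(336, 630), 0]) cube([42, 39, 714]);


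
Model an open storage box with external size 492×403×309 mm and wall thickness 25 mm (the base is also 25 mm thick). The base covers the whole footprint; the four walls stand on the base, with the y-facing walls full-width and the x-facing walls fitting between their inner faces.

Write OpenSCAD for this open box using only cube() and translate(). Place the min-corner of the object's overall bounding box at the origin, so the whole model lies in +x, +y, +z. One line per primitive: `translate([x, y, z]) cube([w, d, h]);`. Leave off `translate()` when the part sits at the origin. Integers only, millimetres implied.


cube([492, 403, 25]);
translate([0, 0, 25]) cube([492, 25, 284]);
translate([0, 378, 25]) cube([492, 25, 284]);
translate([0, 25, 25]) cube([25, 353, 284]);
translate([467, 25, 25]) cube([25, 353, 284]);


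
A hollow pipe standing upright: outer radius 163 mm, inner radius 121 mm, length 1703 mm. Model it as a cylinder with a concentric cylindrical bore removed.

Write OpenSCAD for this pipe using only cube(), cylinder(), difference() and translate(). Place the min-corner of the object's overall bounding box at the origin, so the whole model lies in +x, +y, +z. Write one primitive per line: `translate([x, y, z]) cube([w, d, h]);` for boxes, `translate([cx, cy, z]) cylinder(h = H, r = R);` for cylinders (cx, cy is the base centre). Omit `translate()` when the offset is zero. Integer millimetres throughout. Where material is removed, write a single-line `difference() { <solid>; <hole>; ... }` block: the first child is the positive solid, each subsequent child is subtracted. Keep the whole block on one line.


difference() { translate([163, 163, 0]) cylinder(h = 1703, r = 163); translate([163, 163, 0]) cylinder(h = 1703, r = 121); }


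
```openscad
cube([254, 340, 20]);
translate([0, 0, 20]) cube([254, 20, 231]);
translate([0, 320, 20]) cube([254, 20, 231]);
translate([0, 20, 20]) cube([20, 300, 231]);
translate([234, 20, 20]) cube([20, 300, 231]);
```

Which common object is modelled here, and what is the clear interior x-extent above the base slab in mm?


An open box. The internal width is 214 mm.

A 254×340 base slab with four walls standing on it — an open box. The base is 254 mm wide and the walls are 20 mm thick, so the internal width is 254 − 2 × 20 = 214 mm.


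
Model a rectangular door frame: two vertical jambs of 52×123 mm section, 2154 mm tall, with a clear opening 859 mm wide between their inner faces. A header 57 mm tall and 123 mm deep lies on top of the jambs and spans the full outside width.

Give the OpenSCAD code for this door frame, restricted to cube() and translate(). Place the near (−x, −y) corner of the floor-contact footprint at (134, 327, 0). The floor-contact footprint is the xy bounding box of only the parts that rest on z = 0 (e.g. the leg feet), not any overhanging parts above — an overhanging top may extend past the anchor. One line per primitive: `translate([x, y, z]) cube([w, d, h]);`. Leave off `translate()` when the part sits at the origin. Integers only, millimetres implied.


translate([134, 327, 0]) cube([52, 123, 2154]);
translate([1045, 327, 0]) cube([52, 123, 2154]);
translate([134, 327, 2154]) cube([963, 123, 57]);


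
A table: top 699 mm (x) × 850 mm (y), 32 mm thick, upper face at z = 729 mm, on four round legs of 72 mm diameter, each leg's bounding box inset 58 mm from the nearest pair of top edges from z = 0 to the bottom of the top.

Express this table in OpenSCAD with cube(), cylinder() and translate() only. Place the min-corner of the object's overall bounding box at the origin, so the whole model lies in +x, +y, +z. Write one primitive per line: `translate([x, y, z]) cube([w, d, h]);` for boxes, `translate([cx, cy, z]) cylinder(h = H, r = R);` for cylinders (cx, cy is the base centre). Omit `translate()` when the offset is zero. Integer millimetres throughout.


// leg_h = 729 - 32 = 697
translate([0, 0, 697]) cube([699, 850, 32]);
translate([94, 94, 0]) cylinder(h = 697, r = 36);
translate([605, 94, 0]) cylinder(h = 697, r = 36);
translate([94, 756, 0]) cylinder(h = 697, r = 36);
translate([605, 756, 0]) cylinder(h = 697, r = 36);


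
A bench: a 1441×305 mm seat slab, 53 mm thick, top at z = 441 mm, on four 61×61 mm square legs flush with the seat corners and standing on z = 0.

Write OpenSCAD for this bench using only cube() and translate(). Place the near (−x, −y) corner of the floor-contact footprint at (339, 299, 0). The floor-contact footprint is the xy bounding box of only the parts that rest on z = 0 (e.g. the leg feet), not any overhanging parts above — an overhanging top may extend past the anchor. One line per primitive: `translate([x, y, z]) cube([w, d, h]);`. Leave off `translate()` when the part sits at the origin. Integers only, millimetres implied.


translate([339, 299, 388]) cube([1441, 305, 53]);
translate([339, 299, 0]) cube([61, 61, 388]);
translate([339, 543, 0]) cube([61, 61, 388]);
translate([1719, 299, 0]) cube([61, 61, 388]);
translate([1719, 543, 0]) cube([61, 61, 388]);


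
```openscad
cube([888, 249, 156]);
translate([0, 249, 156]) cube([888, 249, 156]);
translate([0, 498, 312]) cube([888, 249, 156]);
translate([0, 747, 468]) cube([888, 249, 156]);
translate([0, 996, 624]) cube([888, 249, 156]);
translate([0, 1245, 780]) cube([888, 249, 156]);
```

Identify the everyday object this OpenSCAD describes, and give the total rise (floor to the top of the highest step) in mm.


A staircase. The total rise is 936 mm.

6 identical blocks, each offset up and back from the previous — a staircase. Each step is 156 mm tall and there are 6 of them, so the total rise is 6 × 156 = 936 mm.


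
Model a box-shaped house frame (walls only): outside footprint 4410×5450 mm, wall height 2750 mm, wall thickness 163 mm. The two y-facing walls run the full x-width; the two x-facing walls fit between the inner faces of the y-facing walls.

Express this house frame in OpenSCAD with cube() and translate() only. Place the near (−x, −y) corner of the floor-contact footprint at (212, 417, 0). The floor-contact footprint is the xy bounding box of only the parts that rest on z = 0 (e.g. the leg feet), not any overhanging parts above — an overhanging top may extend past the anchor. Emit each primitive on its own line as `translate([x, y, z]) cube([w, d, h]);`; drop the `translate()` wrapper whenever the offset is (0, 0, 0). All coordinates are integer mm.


translate([212, 417, 0]) cube([4410, 163, 2750]);
translate([212, 5704, 0]) cube([4410, 163, 2750]);
translate([212, 580, 0]) cube([163, 5124, 2750]);
translate([4459, 580, 0]) cube([163, 5124, 2750]);


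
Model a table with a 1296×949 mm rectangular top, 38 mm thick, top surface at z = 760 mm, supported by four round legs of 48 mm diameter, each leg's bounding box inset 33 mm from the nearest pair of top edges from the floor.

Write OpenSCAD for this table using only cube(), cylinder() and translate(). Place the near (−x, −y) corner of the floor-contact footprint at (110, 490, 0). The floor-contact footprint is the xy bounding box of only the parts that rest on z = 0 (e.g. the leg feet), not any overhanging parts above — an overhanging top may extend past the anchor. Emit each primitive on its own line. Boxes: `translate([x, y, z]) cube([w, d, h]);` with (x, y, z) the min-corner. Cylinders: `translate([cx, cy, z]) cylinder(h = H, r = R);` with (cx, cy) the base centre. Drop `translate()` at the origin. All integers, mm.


translate([77, 457, 722]) cube([1296, 949, 38]);
translate([134, 514, 0]) cylinder(h = 722, r = 24);
translate([1316, 514, 0]) cylinder(h = 722, r = 24);
translate([134, 1349, 0]) cylinder(h = 722, r = 24);
translate([1316, 1349, 0]) cylinder(h = 722, r = 24);


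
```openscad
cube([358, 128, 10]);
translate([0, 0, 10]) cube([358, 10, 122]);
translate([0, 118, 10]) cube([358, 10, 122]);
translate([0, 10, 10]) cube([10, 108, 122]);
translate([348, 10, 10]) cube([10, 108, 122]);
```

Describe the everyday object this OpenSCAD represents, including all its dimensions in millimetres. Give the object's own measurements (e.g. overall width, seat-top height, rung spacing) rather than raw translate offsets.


An open-topped rectangular box: outside dimensions 358×128×132 mm, with a uniform wall and base thickness of 10 mm. The base is a full 358×128 slab on the floor; four walls sit on top of the base. The front and back walls (the −y and +y sides) span the full width; the two side walls fit between them.


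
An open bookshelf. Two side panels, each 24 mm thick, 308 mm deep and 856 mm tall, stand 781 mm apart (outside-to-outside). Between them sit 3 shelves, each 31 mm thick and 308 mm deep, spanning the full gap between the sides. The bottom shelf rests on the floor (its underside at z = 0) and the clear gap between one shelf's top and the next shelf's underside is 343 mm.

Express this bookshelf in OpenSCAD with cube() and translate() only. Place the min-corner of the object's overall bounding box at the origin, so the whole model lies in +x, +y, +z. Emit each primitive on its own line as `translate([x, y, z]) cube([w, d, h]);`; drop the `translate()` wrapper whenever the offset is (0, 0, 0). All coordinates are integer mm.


cube([24, 308, 856]);
translate([757, 0, 0]) cube([24, 308, 856]);
translate([24, 0, 0]) cube([733, 308, 31]);
translate([24, 0, 374]) cube([733, 308, 31]);
translate([24, 0, 748]) cube([733, 308, 31]);


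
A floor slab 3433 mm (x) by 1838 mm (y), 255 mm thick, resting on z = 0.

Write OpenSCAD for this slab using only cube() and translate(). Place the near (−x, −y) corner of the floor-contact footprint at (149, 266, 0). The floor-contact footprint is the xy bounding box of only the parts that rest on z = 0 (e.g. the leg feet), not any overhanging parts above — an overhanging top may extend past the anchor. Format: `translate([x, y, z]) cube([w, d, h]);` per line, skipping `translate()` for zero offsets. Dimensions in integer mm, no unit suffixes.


translate([149, 266, 0]) cube([3433, 1838, 255]);


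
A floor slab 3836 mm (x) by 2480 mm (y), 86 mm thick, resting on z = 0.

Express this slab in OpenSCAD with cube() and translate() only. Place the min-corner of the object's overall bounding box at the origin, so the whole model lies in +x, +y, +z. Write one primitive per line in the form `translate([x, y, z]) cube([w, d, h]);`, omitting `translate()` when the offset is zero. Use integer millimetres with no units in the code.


cube([3836, 2480, 86]);


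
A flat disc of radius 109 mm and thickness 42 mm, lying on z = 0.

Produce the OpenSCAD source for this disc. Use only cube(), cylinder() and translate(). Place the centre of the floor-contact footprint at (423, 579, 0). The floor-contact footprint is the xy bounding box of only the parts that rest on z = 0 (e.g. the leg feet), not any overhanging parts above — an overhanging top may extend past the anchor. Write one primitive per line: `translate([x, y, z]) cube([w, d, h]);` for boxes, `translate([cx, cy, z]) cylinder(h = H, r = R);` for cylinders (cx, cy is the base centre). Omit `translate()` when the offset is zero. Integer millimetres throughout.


translate([423, 579, 0]) cylinder(h = 42, r = 109);


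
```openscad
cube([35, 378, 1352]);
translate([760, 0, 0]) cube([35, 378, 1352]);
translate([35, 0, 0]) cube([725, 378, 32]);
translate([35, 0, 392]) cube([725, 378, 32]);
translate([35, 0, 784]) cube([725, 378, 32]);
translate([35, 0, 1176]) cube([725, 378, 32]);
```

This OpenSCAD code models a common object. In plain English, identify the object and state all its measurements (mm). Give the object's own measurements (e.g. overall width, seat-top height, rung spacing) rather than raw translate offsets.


An open bookshelf. Two side panels, each 35 mm thick, 378 mm deep and 1352 mm tall, stand 795 mm apart (outside-to-outside). Between them sit 4 shelves, each 32 mm thick and 378 mm deep, spanning the full gap between the sides. The bottom shelf rests on the floor (its underside at z = 0) and the clear gap between one shelf's top and the next shelf's underside is 360 mm.


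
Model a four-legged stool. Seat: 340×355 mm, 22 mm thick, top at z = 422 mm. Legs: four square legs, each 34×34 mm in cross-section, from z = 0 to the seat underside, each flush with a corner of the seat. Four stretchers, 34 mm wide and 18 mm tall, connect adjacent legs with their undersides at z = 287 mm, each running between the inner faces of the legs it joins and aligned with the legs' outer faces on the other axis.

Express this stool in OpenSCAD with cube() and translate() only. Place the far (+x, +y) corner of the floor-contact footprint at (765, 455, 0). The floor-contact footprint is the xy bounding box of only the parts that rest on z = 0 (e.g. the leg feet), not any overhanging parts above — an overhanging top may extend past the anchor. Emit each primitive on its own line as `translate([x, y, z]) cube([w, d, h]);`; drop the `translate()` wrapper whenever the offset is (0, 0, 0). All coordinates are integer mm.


// leg_h = 422 - 22 = 400
// stretcher span = 340 - 2*34 = 272
translate([425, 100, 400]) cube([340, 355, 22]);
translate([425, 100, 0]) cube([34, 34, 400]);
translate([731, 100, 0]) cube([34, 34, 400]);
translate([425, 421, 0]) cube([34, 34, 400]);
translate([731, 421, 0]) cube([34, 34, 400]);
translate([459, 100, 287]) cube([272, 34, 18]);
translate([459, 421, 287]) cube([272, 34, 18]);
translate([425, 134, 287]) cube([34, 287, 18]);
translate([731, 134, 287]) cube([34, 287, 18]);


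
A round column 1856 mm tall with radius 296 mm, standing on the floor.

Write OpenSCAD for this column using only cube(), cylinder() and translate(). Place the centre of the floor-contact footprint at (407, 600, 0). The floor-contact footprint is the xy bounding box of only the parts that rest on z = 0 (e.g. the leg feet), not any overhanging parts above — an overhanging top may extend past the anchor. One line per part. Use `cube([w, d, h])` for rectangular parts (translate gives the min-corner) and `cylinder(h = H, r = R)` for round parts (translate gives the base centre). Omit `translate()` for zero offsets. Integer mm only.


translate([407, 600, 0]) cylinder(h = 1856, r = 296);


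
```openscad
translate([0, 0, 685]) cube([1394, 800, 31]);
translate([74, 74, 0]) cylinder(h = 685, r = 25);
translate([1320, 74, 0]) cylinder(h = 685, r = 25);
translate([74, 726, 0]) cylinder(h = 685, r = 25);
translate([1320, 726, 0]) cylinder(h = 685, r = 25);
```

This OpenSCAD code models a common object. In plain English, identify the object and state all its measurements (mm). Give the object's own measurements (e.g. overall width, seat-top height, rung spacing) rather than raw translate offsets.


A table: top 1394 mm (x) × 800 mm (y), 31 mm thick, upper face at z = 716 mm, on four round legs of 50 mm diameter, each leg's bounding box inset 49 mm from the nearest pair of top edges from z = 0 to the bottom of the top.


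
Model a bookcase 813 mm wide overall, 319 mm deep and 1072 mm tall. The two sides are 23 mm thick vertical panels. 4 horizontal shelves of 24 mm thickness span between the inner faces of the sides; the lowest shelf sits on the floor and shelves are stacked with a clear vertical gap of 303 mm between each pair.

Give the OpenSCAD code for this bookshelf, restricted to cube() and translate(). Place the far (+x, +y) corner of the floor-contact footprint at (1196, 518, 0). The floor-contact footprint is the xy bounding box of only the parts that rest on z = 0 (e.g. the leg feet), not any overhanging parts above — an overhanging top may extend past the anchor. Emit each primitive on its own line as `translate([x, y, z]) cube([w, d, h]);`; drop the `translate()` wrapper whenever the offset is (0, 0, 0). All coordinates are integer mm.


translate([383, 199, 0]) cube([23, 319, 1072]);
translate([1173, 199, 0]) cube([23, 319, 1072]);
translate([406, 199, 0]) cube([767, 319, 24]);
translate([406, 199, 327]) cube([767, 319, 24]);
translate([406, 199, 654]) cube([767, 319, 24]);
translate([406, 199, 981]) cube([767, 319, 24]);


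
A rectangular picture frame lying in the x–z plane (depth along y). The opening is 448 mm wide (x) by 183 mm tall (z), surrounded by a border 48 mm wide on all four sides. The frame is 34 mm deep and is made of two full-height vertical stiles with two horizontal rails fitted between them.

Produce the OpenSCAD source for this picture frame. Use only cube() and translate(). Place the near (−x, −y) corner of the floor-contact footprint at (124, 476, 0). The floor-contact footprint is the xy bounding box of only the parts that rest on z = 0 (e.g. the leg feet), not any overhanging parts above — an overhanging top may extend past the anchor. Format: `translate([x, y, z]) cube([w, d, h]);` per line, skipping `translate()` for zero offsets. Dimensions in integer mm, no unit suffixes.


translate([124, 476, 0]) cube([48, 34, 279]);
translate([620, 476, 0]) cube([48, 34, 279]);
translate([172, 476, 0]) cube([448, 34, 48]);
translate([172, 476, 231]) cube([448, 34, 48]);


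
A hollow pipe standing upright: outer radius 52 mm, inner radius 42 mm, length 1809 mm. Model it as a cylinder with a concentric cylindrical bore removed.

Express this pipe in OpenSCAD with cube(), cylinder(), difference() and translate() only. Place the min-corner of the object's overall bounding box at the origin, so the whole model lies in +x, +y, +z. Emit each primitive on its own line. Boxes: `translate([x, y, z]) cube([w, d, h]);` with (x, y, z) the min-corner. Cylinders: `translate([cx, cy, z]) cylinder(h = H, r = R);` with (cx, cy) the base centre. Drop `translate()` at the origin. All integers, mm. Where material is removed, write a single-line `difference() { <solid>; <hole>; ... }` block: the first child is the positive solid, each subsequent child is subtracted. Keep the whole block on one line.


difference() { translate([52, 52, 0]) cylinder(h = 1809, r = 52); translate([52, 52, 0]) cylinder(h = 1809, r = 42); }


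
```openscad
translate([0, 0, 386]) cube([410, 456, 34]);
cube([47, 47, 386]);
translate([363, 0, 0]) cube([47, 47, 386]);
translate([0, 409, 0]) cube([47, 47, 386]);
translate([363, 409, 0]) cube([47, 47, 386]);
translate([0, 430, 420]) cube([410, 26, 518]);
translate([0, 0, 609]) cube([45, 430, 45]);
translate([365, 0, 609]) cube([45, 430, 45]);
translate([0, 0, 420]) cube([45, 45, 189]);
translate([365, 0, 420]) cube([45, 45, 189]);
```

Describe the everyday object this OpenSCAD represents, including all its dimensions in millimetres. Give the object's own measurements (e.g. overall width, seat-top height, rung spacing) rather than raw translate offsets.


A chair. The seat is a 410×456×34 mm slab with its top at z = 420 mm, on four 47×47 mm corner legs (flush with the seat edges, standing on z = 0). A flat backrest 26 mm thick, 518 mm tall, spans the full seat width and rises from the seat top along its +y edge, rear face flush with the rear of the seat. Two armrests of 45×45 mm section run along each side from the seat's front edge to the front of the backrest, top faces 234 mm above the seat top and outer faces flush with the seat's x-edges; a 45×45 mm post under the front of each armrest stands on the seat at the front corner.


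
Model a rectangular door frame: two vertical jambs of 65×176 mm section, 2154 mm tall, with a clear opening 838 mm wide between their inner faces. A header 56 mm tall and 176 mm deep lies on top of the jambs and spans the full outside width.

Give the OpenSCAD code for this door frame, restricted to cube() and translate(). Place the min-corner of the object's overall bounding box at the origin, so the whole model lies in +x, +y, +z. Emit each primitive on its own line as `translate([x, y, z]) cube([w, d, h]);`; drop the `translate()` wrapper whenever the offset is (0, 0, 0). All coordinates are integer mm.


cube([65, 176, 2154]);
translate([903, 0, 0]) cube([65, 176, 2154]);
translate([0, 0, 2154]) cube([968, 176, 56]);


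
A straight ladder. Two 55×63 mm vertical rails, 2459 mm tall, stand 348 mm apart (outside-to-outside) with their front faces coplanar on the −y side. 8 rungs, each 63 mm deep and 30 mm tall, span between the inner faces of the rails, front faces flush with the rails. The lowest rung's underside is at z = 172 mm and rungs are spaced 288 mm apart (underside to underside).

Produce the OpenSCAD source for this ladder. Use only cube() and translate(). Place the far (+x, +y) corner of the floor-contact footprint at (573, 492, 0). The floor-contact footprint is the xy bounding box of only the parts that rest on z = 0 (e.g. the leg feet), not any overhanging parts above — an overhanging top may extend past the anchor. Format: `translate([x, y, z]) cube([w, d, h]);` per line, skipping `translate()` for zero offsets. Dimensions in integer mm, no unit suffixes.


// rung span = 348 - 2*55 = 238
// rung[k] z = 172 + k*288
translate([225, 429, 0]) cube([55, 63, 2459]);
translate([518, 429, 0]) cube([55, 63, 2459]);
translate([280, 429, 172]) cube([238, 63, 30]);
translate([280, 429, 460]) cube([238, 63, 30]);
translate([280, 429, 748]) cube([238, 63, 30]);
translate([280, 429, 1036]) cube([238, 63, 30]);
translate([280, 429, 1324]) cube([238, 63, 30]);
translate([280, 429, 1612]) cube([238, 63, 30]);
translate([280, 429, 1900]) cube([238, 63, 30]);
translate([280, 429, 2188]) cube([238, 63, 30]);


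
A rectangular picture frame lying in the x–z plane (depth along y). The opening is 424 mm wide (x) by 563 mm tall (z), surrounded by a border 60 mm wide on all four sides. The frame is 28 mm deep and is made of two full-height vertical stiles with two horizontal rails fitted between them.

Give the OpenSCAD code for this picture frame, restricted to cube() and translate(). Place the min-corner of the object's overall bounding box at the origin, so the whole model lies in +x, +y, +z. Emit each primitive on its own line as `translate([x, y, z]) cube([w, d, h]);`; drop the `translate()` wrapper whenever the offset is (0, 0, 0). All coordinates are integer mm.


cube([60, 28, 683]);
translate([484, 0, 0]) cube([60, 28, 683]);
translate([60, 0, 0]) cube([424, 28, 60]);
translate([60, 0, 623]) cube([424, 28, 60]);


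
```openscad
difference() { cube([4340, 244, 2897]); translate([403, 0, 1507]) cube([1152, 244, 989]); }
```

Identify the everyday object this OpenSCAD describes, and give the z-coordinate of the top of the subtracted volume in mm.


A wall with a window opening. The window head height is 2496 mm.

A wall with a rectangular opening subtracted — a window. Sill at z = 1507, opening 989 mm tall, so the head is at 1507 + 989 = 2496 mm.


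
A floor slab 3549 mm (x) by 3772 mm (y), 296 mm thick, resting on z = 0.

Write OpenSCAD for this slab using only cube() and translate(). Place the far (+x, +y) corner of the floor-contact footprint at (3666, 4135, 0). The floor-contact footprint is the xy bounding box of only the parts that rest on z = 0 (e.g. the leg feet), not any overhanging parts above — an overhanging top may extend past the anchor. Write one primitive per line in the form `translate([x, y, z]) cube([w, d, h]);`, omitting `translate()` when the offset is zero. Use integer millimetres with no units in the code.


translate([117, 363, 0]) cube([3549, 3772, 296]);


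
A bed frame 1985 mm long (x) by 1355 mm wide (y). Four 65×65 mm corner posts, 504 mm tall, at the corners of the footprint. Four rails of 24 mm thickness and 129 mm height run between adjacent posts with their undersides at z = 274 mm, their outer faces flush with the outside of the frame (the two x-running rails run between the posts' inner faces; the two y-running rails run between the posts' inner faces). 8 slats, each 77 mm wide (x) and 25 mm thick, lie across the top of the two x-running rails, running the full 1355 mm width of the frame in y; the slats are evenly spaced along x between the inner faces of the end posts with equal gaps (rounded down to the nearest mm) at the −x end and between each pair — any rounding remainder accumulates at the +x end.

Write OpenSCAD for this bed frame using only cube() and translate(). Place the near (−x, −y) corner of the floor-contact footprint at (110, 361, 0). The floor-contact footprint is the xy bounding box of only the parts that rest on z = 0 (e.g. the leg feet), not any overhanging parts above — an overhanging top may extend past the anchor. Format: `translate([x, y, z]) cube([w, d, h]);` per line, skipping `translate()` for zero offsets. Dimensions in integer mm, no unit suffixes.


translate([110, 361, 0]) cube([65, 65, 504]);
translate([110, 1651, 0]) cube([65, 65, 504]);
translate([2030, 361, 0]) cube([65, 65, 504]);
translate([2030, 1651, 0]) cube([65, 65, 504]);
translate([175, 361, 274]) cube([1855, 24, 129]);
translate([175, 1692, 274]) cube([1855, 24, 129]);
translate([110, 426, 274]) cube([24, 1225, 129]);
translate([2071, 426, 274]) cube([24, 1225, 129]);
translate([312, 361, 403]) cube([77, 1355, 25]);
translate([526, 361, 403]) cube([77, 1355, 25]);
translate([740, 361, 403]) cube([77, 1355, 25]);
translate([954, 361, 403]) cube([77, 1355, 25]);
translate([1168, 361, 403]) cube([77, 1355, 25]);
translate([1382, 361, 403]) cube([77, 1355, 25]);
translate([1596, 361, 403]) cube([77, 1355, 25]);
translate([1810, 361, 403]) cube([77, 1355, 25]);


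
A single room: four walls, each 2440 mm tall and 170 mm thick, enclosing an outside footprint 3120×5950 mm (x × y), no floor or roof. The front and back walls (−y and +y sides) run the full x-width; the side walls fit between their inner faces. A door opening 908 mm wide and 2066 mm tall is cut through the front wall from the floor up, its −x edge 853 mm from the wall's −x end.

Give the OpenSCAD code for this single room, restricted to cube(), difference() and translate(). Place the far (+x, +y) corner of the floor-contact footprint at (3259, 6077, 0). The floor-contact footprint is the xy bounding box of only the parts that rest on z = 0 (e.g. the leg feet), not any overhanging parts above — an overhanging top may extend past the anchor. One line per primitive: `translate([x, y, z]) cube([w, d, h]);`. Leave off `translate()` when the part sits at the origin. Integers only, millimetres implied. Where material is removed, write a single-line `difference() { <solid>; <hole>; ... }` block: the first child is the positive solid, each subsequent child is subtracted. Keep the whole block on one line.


difference() { translate([139, 127, 0]) cube([3120, 170, 2440]); translate([992, 127, 0]) cube([908, 170, 2066]); }
translate([139, 5907, 0]) cube([3120, 170, 2440]);
translate([139, 297, 0]) cube([170, 5610, 2440]);
translate([3089, 297, 0]) cube([170, 5610, 2440]);


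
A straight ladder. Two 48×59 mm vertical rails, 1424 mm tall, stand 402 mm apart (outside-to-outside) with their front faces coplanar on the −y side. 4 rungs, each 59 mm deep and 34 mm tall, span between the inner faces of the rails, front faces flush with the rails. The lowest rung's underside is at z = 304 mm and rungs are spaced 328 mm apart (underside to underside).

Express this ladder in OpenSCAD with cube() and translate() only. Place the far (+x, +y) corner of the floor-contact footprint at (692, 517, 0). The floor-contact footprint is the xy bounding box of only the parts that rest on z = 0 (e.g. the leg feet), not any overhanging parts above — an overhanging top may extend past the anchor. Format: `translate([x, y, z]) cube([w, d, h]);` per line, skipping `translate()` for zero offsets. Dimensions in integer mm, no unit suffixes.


translate([290, 458, 0]) cube([48, 59, 1424]);
translate([644, 458, 0]) cube([48, 59, 1424]);
translate([338, 458, 304]) cube([306, 59, 34]);
translate([338, 458, 632]) cube([306, 59, 34]);
translate([338, 458, 960]) cube([306, 59, 34]);
translate([338, 458, 1288]) cube([306, 59, 34]);


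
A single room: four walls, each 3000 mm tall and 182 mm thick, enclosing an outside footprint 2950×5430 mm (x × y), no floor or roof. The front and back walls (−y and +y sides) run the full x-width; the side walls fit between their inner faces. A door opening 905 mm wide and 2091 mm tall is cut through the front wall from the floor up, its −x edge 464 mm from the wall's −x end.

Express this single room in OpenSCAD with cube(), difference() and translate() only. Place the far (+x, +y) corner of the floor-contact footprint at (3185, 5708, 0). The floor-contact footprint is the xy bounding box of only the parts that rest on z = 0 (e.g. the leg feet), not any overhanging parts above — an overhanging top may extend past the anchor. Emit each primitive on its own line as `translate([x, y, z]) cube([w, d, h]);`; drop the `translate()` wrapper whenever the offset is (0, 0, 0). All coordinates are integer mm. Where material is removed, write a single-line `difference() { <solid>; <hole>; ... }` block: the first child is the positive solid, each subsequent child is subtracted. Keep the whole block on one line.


difference() { translate([235, 278, 0]) cube([2950, 182, 3000]); translate([699, 278, 0]) cube([905, 182, 2091]); }
translate([235, 5526, 0]) cube([2950, 182, 3000]);
translate([235, 460, 0]) cube([182, 5066, 3000]);
translate([3003, 460, 0]) cube([182, 5066, 3000]);


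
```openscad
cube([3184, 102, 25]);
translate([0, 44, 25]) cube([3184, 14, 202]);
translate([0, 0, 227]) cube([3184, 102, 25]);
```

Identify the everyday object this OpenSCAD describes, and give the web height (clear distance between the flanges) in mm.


An I-beam. The web height is 202 mm.

Two wide flanges with a thin centred web — an I-beam. Overall 252 mm minus two 25 mm flanges gives a web of 252 − 2·25 = 202 mm.


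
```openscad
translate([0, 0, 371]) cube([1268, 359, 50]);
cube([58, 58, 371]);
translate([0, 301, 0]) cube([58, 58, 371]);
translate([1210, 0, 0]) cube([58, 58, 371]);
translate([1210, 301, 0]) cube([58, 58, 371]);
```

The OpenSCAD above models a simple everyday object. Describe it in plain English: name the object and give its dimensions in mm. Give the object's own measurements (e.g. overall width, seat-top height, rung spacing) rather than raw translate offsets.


A bench: a 1268×359 mm seat slab, 50 mm thick, top at z = 421 mm, on four 58×58 mm square legs flush with the seat corners and standing on z = 0.


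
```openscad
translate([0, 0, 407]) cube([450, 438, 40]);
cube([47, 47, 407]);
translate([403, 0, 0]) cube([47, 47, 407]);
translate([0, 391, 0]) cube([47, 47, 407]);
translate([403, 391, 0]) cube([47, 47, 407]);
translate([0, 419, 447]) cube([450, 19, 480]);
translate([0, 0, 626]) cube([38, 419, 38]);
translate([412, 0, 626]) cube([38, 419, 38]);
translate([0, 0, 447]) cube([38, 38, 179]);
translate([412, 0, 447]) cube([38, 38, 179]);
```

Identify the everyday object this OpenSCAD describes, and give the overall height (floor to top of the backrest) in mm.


A chair. The overall height is 927 mm.

A slab on four corner posts with a tall panel at the back — a chair. The seat slab sits at z = 407 with thickness 40, and the 480 mm backrest starts at the seat top, so the overall height is 407 + 40 + 480 = 927 mm.


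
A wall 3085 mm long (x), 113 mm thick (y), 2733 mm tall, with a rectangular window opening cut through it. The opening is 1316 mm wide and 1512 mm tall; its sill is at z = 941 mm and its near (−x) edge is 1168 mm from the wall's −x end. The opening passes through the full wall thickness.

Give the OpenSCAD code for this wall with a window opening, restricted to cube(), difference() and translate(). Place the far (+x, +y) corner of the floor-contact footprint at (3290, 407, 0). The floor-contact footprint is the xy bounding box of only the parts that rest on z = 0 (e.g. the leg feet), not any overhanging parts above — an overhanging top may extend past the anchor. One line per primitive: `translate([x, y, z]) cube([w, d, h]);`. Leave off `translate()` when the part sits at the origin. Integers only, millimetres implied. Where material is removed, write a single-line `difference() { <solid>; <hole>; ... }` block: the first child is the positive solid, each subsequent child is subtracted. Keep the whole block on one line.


difference() { translate([205, 294, 0]) cube([3085, 113, 2733]); translate([1373, 294, 941]) cube([1316, 113, 1512]); }


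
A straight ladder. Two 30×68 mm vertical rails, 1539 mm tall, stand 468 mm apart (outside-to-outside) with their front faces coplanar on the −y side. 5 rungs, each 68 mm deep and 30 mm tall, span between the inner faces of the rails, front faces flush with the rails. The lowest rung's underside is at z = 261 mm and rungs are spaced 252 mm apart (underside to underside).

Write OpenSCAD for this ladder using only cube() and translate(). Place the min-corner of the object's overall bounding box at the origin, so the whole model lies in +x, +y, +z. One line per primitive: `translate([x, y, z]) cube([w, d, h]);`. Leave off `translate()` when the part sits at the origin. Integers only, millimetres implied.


// rung span = 468 - 2*30 = 408
// rung[k] z = 261 + k*252
cube([30, 68, 1539]);
translate([438, 0, 0]) cube([30, 68, 1539]);
translate([30, 0, 261]) cube([408, 68, 30]);
translate([30, 0, 513]) cube([408, 68, 30]);
translate([30, 0, 765]) cube([408, 68, 30]);
translate([30, 0, 1017]) cube([408, 68, 30]);
translate([30, 0, 1269]) cube([408, 68, 30]);
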